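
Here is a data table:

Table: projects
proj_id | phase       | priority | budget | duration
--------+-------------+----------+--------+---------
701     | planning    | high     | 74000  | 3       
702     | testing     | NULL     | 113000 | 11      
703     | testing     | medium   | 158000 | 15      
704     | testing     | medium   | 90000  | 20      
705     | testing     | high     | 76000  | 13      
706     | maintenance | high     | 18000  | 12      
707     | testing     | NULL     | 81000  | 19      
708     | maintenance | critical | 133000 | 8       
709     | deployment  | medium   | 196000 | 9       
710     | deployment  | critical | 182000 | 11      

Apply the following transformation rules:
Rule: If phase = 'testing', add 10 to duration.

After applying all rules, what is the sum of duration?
171

Step 1: Count records where phase = 'testing': 5
Step 2: Total bonus added: 5 × 10 = 50
Step 3: Original sum of duration: 121
Step 4: Final sum = 121 + 50 = 171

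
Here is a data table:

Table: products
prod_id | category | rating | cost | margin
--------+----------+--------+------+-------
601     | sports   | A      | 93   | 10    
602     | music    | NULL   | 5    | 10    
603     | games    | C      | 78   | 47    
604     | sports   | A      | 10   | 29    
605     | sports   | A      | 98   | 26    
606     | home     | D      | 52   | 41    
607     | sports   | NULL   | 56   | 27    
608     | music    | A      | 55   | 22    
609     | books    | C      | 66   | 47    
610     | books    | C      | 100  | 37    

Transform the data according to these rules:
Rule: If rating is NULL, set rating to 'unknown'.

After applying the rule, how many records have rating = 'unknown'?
2

Step 1: Count records where rating IS NULL
Step 2: Found 2 records with NULL rating
Step 3: These records will have rating set to 'unknown'
Step 4: Records already having rating = 'unknown': 0
Step 5: Answer: 2 + 0 = 2 records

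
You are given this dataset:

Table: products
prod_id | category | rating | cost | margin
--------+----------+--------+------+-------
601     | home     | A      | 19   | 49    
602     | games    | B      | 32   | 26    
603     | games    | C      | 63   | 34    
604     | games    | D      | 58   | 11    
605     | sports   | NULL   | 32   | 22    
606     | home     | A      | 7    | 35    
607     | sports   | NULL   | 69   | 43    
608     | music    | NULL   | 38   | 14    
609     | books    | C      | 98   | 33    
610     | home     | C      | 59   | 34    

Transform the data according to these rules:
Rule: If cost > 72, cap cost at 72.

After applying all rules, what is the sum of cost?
449

Step 1: 1 records have cost > 72
Step 2: These records originally summed to 98
Step 3: After capping: 1 × 72 = 72
Step 4: Unaffected records sum: 377
Step 5: Final sum = 72 + 377 = 449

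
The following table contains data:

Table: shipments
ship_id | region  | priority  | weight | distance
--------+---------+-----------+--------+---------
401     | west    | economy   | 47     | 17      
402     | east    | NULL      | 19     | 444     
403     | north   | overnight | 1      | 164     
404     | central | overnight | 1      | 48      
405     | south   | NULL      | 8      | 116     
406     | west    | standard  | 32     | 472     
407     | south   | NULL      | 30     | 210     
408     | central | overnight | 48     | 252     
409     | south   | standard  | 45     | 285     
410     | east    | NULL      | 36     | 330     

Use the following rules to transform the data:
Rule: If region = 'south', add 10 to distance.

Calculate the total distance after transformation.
2368

Step 1: Count records where region = 'south': 3
Step 2: Total bonus added: 3 × 10 = 30
Step 3: Original sum of distance: 2338
Step 4: Final sum = 2338 + 30 = 2368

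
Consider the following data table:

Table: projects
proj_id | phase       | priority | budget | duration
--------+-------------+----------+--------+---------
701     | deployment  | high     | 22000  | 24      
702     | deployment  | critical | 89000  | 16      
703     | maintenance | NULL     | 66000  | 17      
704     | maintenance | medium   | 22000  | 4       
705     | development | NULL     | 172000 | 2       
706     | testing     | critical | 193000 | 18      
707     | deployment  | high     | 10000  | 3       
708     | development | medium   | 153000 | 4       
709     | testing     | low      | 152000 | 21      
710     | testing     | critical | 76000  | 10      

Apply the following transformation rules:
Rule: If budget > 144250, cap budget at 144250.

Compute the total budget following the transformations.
862000

Step 1: 4 records have budget > 144250
Step 2: These records originally summed to 670000
Step 3: After capping: 4 × 144250 = 577000
Step 4: Unaffected records sum: 285000
Step 5: Final sum = 577000 + 285000 = 862000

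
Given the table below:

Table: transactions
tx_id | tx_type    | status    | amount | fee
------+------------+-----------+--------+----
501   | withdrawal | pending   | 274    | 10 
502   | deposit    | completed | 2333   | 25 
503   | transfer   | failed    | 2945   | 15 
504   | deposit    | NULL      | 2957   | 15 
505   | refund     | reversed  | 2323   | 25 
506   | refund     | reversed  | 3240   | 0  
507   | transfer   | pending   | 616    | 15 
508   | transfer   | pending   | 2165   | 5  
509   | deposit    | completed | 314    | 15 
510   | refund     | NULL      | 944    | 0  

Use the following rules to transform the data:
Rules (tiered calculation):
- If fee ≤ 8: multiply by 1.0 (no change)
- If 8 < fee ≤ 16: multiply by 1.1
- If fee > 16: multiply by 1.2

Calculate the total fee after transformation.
142.0

Step 1: Tier 1 (fee ≤ 8): 3 records, sum = 5 × 1.0 = 5.0
Step 2: Tier 2 (8 < fee ≤ 16): 5 records, sum = 70 × 1.1 = 77.0
Step 3: Tier 3 (fee > 16): 2 records, sum = 50 × 1.2 = 60.0
Step 4: Final sum = 5.0 + 77.0 + 60.0 = 142.0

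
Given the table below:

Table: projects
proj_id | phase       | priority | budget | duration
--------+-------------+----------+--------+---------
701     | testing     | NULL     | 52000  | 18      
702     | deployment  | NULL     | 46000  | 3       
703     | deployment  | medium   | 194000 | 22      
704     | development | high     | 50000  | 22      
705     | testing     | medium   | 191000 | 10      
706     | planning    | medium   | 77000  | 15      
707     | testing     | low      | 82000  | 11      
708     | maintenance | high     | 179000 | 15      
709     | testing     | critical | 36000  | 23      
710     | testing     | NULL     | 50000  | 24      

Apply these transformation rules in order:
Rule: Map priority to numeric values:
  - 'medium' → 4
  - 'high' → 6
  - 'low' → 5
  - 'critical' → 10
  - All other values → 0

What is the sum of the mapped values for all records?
39

Step 1: Apply mapping to each record
Step 2: Count by status:
  'medium': 3 records × 4 = 12
  'high': 2 records × 6 = 12
  'low': 1 records × 5 = 5
  'critical': 1 records × 10 = 10
Step 3: Sum all mapped values = 39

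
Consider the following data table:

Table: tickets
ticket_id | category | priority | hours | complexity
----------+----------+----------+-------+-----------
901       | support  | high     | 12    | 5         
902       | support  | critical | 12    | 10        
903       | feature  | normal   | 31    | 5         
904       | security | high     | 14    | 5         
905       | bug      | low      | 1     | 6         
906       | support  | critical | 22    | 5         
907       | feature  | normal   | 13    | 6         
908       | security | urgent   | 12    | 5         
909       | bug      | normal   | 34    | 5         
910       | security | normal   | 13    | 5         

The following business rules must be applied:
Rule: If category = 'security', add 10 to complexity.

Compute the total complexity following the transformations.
87

Step 1: Count records where category = 'security': 3
Step 2: Total bonus added: 3 × 10 = 30
Step 3: Original sum of complexity: 57
Step 4: Final sum = 57 + 30 = 87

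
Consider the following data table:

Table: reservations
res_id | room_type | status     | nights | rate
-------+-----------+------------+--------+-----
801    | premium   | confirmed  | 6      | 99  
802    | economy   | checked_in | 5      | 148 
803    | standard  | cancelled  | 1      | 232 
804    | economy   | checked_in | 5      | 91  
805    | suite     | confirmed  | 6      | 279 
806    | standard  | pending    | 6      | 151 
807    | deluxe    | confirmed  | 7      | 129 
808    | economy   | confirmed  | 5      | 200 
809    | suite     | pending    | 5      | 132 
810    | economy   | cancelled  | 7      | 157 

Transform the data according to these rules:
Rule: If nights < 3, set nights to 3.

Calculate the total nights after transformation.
55

Step 1: 1 records have nights < 3
Step 2: These records originally summed to 1
Step 3: After setting to minimum: 1 × 3 = 3
Step 4: Unaffected records sum: 52
Step 5: Final sum = 3 + 52 = 55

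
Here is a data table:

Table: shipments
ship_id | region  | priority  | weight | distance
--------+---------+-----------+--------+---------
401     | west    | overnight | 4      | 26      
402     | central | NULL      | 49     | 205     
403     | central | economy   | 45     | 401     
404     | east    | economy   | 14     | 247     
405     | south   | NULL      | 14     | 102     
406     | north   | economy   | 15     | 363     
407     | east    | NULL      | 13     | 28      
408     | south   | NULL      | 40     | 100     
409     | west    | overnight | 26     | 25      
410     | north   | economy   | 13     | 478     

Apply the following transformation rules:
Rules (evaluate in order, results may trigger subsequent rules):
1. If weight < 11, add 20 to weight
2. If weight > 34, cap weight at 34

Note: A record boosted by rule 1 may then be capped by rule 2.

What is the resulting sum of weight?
221

Step 1: Apply rule 1 to records with weight < 11
  - 1 records get bonus of 20
  - Of these, 0 records then exceed 34 and get capped
Step 2: Apply rule 2 to records with weight > 34
  - 3 records (original) are capped
Step 3: Calculate final sum = 221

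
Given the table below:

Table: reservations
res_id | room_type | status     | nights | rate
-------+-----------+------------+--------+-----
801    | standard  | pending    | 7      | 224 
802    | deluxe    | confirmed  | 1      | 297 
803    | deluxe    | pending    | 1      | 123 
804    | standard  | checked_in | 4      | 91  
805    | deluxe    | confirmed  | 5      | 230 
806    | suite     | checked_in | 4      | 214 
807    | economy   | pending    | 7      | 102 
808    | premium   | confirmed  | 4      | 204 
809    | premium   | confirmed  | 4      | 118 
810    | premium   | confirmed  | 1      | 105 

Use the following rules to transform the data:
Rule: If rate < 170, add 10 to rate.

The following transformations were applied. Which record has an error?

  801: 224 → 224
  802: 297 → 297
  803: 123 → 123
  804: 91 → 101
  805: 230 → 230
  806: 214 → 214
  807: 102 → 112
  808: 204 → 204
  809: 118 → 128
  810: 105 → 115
Record 803 has an error. The correct transformed value should be 133, not 123.

Step 1: Check each record against the rule
Step 2: Record 803 has rate = 123
Step 3: Since 123 < 170, the bonus should have been applied
Step 4: Correct value = 133, but claimed value = 123
Conclusion: Record 803 has the error.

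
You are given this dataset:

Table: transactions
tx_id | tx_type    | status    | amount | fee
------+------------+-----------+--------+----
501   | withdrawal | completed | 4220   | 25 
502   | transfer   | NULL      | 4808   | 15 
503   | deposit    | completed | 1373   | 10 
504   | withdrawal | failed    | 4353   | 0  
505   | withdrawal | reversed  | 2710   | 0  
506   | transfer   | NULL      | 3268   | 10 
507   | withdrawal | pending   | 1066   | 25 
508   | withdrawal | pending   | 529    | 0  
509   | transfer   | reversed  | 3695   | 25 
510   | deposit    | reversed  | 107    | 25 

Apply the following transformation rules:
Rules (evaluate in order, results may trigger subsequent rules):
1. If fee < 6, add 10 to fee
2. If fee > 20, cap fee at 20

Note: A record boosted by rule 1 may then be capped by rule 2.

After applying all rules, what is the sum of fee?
145

Step 1: Apply rule 1 to records with fee < 6
  - 3 records get bonus of 10
  - Of these, 0 records then exceed 20 and get capped
Step 2: Apply rule 2 to records with fee > 20
  - 4 records (original) are capped
Step 3: Calculate final sum = 145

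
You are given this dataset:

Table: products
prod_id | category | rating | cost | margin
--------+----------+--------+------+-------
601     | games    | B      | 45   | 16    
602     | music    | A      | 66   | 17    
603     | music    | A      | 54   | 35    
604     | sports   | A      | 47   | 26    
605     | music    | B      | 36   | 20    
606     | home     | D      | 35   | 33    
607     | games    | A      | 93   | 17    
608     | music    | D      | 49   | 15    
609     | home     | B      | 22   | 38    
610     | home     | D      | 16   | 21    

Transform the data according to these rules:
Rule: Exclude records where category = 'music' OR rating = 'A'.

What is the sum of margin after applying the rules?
108

Step 1: Find records where category = 'music' OR rating = 'A'
Step 2: 6 records match, summing to 130
Step 3: Original sum: 238
Step 4: Remaining sum = 238 - 130 = 108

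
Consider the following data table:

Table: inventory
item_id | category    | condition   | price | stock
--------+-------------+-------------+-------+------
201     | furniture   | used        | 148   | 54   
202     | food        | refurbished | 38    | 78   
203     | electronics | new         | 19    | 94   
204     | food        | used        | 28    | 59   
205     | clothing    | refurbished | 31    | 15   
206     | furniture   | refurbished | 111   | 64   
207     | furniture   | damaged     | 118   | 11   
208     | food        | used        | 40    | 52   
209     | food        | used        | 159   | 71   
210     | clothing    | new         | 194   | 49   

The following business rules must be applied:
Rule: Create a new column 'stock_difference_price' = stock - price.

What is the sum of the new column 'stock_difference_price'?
-339

Step 1: For each record, compute stock - price
Example calculations:
  54 - 148 = -94
  78 - 38 = 40
  94 - 19 = 75
  ...
Step 2: Sum all derived values
Step 3: Total = -339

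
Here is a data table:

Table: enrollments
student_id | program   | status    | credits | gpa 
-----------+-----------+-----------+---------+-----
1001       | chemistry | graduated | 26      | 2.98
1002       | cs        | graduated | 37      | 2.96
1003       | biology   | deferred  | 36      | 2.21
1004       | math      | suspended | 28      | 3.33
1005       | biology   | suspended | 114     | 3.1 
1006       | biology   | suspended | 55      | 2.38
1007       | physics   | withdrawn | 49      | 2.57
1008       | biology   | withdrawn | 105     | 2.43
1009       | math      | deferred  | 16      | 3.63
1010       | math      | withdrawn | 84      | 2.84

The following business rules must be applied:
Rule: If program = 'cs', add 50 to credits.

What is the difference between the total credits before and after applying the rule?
50

Step 1: Original sum of credits = 550
Step 2: 1 records have program = 'cs'
Step 3: Each affected record changes by 50
Step 4: Total change = 1 × 50 = 50
Step 5: New sum = 550 + 50 = 600
Step 6: Difference = |600 - 550| = 50
        (Sum increased by 50)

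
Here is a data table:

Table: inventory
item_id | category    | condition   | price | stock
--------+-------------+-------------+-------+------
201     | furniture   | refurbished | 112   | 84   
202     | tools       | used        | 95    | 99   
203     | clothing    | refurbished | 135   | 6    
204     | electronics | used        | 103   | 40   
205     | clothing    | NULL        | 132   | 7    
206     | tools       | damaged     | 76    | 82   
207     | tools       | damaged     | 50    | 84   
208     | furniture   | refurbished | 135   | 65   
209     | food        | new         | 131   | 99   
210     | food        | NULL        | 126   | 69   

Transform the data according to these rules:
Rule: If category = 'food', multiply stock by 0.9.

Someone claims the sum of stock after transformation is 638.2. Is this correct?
No, the correct result is 618.2.

Step 1: Calculate the correct sum after transformation
Step 2: Apply multiplier 0.9 to records where category = 'food'
Step 3: Correct result = 618.2
Step 4: Claimed result = 638.2
Step 5: 618.2 ≠ 638.2
Conclusion: The claimed result is incorrect. The correct answer is 618.2.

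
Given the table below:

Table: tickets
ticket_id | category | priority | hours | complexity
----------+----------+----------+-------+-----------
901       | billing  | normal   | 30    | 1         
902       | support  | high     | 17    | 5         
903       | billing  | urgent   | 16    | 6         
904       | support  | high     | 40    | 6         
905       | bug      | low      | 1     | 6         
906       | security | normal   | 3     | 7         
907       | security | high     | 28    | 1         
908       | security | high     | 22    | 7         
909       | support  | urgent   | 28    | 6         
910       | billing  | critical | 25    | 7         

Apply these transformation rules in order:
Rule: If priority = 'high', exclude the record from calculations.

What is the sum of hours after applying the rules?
103

Step 1: Identify records where priority = 'high'
Step 2: The excluded records sum to 107
Step 3: Original total hours = 210
Step 4: Remaining total = 210 - 107 = 103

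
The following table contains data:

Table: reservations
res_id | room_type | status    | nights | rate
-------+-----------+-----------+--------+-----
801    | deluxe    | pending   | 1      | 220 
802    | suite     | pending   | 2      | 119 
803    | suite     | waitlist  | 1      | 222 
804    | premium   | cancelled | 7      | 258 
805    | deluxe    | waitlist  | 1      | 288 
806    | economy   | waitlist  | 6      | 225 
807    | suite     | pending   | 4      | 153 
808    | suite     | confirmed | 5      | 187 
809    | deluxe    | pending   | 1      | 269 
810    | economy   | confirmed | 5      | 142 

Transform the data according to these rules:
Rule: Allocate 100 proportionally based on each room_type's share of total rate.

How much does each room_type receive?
deluxe: 37.3, economy: 17.62, premium: 12.39, suite: 32.69

Step 1: Calculate total rate = 2083
Step 2: Calculate each room_type's proportion:
  deluxe: 777/2083 = 37.30% → 37.3
  economy: 367/2083 = 17.62% → 17.62
  premium: 258/2083 = 12.39% → 12.39
  suite: 681/2083 = 32.69% → 32.69
Step 3: Verify: sum of allocations ≈ 100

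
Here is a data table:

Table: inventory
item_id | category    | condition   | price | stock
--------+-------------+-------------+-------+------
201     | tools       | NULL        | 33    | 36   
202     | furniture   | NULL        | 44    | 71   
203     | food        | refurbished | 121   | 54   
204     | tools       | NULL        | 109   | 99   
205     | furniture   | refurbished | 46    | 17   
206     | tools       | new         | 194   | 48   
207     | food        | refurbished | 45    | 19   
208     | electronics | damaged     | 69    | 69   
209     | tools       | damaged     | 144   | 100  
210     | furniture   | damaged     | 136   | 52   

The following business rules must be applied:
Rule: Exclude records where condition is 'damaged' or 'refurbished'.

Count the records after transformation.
4

Step 1: Count records to exclude
  - 3 (damaged) + 3 (refurbished) = 6 records
Step 2: Total records: 10
Step 3: Remaining = 10 - 6 = 4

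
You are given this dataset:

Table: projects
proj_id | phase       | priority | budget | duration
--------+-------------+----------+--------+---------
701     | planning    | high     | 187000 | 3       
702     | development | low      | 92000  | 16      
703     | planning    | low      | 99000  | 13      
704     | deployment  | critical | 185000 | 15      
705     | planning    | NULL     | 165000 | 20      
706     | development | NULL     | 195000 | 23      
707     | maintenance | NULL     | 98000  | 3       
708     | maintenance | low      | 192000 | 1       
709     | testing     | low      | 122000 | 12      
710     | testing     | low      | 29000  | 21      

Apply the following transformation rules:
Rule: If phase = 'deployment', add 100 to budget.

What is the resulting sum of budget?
1364100

Step 1: Count records where phase = 'deployment': 1
Step 2: Total bonus added: 1 × 100 = 100
Step 3: Original sum of budget: 1364000
Step 4: Final sum = 1364000 + 100 = 1364100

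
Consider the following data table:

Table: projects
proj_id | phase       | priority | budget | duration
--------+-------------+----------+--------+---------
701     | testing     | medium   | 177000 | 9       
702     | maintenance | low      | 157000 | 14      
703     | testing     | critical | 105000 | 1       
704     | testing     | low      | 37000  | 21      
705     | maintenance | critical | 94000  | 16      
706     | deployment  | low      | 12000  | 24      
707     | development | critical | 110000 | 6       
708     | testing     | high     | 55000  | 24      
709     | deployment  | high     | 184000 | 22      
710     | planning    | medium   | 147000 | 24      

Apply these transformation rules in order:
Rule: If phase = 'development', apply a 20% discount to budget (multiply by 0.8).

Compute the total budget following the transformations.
1056000.0

Step 1: Records with phase = 'development' have total budget = 110000
Step 2: Apply multiplier: 110000 × 0.8 = 88000.0
Step 3: Other records total: 968000
Step 4: Final sum = 88000.0 + 968000 = 1056000.0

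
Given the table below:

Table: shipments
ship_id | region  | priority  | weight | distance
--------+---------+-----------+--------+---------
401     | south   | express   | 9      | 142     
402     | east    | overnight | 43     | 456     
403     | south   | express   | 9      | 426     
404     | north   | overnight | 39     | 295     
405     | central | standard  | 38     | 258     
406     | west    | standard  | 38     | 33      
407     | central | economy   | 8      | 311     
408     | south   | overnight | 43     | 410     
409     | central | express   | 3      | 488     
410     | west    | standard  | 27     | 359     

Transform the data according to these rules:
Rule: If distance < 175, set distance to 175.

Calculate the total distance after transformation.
3353

Step 1: 2 records have distance < 175
Step 2: These records originally summed to 175
Step 3: After setting to minimum: 2 × 175 = 350
Step 4: Unaffected records sum: 3003
Step 5: Final sum = 350 + 3003 = 3353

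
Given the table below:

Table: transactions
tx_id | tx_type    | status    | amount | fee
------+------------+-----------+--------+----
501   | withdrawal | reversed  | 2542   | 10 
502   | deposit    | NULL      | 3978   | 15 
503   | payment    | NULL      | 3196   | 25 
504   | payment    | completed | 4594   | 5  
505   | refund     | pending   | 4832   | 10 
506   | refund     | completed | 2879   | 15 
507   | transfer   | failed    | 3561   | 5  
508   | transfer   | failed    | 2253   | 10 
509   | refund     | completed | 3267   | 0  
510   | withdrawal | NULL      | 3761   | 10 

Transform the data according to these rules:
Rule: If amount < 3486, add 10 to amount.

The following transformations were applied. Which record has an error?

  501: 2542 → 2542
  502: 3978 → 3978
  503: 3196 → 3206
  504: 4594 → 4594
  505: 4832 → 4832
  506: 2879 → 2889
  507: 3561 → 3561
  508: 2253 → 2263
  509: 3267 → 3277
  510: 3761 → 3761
Record 501 has an error. The correct transformed value should be 2552, not 2542.

Step 1: Check each record against the rule
Step 2: Record 501 has amount = 2542
Step 3: Since 2542 < 3486, the bonus should have been applied
Step 4: Correct value = 2552, but claimed value = 2542
Conclusion: Record 501 has the error.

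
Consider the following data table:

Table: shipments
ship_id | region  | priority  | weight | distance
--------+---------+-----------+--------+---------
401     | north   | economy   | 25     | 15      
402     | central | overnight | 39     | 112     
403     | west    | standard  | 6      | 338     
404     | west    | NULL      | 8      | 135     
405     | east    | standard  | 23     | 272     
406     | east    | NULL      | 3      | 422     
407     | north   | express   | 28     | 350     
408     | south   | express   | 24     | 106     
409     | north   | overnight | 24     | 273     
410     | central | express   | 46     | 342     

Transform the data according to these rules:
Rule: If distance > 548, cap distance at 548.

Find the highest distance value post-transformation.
422

Step 1: Original maximum distance = 422
Step 2: Check cap of 548 against maximum
Step 3: No records exceed the cap (max 422 <= cap 548), so no capping applies
Step 4: Maximum after transformation = 422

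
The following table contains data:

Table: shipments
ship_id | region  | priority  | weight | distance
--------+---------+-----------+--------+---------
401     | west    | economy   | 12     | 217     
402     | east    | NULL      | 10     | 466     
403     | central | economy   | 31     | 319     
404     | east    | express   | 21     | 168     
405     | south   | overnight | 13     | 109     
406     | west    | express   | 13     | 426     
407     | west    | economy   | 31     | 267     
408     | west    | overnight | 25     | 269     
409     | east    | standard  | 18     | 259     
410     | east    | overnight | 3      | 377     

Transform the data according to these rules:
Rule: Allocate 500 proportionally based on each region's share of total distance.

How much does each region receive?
central: 55.44, east: 220.72, south: 18.94, west: 204.9

Step 1: Calculate total distance = 2877
Step 2: Calculate each region's proportion:
  central: 319/2877 = 11.09% → 55.44
  east: 1270/2877 = 44.14% → 220.72
  south: 109/2877 = 3.79% → 18.94
  west: 1179/2877 = 40.98% → 204.9
Step 3: Verify: sum of allocations ≈ 500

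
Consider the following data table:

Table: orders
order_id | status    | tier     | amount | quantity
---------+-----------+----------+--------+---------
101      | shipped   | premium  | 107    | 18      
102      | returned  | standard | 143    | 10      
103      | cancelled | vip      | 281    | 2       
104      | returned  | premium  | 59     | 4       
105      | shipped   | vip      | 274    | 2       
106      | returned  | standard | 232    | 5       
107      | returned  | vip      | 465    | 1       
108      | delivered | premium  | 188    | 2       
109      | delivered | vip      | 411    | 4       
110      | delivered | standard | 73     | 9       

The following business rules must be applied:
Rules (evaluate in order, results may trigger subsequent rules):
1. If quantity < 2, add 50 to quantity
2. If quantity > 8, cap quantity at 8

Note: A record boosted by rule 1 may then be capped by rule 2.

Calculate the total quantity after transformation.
51

Step 1: Apply rule 1 to records with quantity < 2
  - 1 records get bonus of 50
  - Of these, 1 records then exceed 8 and get capped
Step 2: Apply rule 2 to records with quantity > 8
  - 3 records (original) are capped
Step 3: Calculate final sum = 51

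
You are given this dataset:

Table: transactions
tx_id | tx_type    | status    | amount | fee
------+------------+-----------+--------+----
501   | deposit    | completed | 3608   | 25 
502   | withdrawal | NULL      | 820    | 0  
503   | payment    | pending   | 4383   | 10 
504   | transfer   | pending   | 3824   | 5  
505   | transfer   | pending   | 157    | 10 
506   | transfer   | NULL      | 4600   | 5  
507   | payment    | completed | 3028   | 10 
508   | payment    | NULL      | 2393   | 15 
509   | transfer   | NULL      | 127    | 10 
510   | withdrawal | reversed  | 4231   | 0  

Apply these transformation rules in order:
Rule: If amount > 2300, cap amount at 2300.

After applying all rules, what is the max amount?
2300

Step 1: Original maximum amount = 4600
Step 2: Apply cap at 2300
Step 3: 7 records had amount > 2300 and were capped
Step 4: Maximum after transformation = 2300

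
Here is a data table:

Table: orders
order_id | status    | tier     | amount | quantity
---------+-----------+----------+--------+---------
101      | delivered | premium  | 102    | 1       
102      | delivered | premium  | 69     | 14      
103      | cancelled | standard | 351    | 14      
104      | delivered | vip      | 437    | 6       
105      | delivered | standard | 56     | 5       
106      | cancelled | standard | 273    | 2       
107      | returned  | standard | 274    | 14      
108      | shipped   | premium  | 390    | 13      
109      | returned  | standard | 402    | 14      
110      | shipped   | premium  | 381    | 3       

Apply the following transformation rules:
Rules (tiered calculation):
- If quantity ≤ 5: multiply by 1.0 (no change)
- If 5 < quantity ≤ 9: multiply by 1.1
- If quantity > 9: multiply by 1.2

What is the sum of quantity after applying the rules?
100.4

Step 1: Tier 1 (quantity ≤ 5): 4 records, sum = 11 × 1.0 = 11.0
Step 2: Tier 2 (5 < quantity ≤ 9): 1 records, sum = 6 × 1.1 = 6.6
Step 3: Tier 3 (quantity > 9): 5 records, sum = 69 × 1.2 = 82.8
Step 4: Final sum = 11.0 + 6.6 + 82.8 = 100.4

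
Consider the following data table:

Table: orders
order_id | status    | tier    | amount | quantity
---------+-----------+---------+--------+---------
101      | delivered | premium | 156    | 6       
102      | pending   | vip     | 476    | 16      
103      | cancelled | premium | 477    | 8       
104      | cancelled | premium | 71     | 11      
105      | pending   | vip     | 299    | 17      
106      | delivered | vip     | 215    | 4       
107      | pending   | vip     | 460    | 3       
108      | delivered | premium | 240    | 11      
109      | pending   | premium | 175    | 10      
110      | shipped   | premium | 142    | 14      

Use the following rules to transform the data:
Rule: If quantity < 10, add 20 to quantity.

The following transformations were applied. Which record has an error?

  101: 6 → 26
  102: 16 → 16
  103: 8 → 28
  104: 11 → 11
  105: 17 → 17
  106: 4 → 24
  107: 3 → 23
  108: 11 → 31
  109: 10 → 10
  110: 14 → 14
Record 108 has an error. The correct transformed value should be 11, not 31.

Step 1: Check each record against the rule
Step 2: Record 108 has quantity = 11
Step 3: Since 11 >= 10, the bonus should not have been applied
Step 4: Correct value = 11, but claimed value = 31
Conclusion: Record 108 has the error.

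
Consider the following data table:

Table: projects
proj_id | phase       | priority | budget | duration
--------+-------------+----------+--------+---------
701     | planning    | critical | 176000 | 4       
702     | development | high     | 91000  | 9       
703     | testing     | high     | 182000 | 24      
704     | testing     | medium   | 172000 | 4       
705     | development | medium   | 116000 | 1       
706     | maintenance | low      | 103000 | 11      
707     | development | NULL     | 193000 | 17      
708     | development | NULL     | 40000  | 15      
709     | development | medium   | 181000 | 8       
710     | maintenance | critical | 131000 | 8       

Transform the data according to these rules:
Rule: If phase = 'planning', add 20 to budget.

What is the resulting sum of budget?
1385020

Step 1: Count records where phase = 'planning': 1
Step 2: Total bonus added: 1 × 20 = 20
Step 3: Original sum of budget: 1385000
Step 4: Final sum = 1385000 + 20 = 1385020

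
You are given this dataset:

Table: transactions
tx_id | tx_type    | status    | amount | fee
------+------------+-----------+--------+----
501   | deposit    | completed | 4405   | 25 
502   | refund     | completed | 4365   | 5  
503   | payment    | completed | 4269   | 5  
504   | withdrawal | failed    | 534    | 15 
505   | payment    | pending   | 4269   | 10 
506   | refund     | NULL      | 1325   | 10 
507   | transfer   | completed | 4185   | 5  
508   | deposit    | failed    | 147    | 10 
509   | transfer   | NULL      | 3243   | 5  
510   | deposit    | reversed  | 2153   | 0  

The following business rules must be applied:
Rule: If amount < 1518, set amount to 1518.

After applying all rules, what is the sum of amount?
31443

Step 1: 3 records have amount < 1518
Step 2: These records originally summed to 2006
Step 3: After setting to minimum: 3 × 1518 = 4554
Step 4: Unaffected records sum: 26889
Step 5: Final sum = 4554 + 26889 = 31443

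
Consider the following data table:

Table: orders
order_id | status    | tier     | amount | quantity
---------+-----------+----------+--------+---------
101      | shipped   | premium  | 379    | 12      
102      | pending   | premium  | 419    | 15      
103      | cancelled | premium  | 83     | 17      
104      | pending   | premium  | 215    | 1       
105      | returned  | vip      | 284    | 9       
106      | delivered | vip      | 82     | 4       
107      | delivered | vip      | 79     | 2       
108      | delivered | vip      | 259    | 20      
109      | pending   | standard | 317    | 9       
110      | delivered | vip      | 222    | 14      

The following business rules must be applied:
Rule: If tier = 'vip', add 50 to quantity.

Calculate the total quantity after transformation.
353

Step 1: Count records where tier = 'vip': 5
Step 2: Total bonus added: 5 × 50 = 250
Step 3: Original sum of quantity: 103
Step 4: Final sum = 103 + 250 = 353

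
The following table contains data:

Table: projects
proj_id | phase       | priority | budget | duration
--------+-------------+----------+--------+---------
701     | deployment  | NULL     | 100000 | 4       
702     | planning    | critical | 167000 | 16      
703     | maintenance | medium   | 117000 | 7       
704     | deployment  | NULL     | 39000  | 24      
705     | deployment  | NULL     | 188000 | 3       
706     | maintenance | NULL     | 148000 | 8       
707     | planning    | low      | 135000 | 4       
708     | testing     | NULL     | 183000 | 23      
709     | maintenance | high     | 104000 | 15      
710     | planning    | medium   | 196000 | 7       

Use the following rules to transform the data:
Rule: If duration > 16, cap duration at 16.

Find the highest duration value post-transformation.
16

Step 1: Original maximum duration = 24
Step 2: Apply cap at 16
Step 3: 2 records had duration > 16 and were capped
Step 4: Maximum after transformation = 16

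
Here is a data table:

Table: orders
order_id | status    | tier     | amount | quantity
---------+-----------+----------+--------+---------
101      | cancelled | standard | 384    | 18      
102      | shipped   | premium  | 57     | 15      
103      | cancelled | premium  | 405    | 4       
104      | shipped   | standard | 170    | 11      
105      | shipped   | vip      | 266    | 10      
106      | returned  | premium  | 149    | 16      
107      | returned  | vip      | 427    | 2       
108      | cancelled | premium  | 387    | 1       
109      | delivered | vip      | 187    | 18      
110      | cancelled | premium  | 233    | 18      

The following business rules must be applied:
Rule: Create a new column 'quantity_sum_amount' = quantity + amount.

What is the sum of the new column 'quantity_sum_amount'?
2778

Step 1: For each record, compute quantity + amount
Example calculations:
  18 + 384 = 402
  15 + 57 = 72
  4 + 405 = 409
  ...
Step 2: Sum all derived values
Step 3: Total = 2778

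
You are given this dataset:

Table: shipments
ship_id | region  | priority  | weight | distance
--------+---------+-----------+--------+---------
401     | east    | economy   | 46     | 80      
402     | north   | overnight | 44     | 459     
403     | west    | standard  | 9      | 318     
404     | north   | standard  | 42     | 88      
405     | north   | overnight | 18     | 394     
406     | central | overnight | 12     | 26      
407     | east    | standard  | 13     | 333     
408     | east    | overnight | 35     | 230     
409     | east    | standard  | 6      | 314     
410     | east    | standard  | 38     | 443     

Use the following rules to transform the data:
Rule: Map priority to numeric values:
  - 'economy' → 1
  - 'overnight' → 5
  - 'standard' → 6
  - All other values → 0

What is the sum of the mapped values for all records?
51

Step 1: Apply mapping to each record
Step 2: Count by status:
  'economy': 1 records × 1 = 1
  'overnight': 4 records × 5 = 20
  'standard': 5 records × 6 = 30
Step 3: Sum all mapped values = 51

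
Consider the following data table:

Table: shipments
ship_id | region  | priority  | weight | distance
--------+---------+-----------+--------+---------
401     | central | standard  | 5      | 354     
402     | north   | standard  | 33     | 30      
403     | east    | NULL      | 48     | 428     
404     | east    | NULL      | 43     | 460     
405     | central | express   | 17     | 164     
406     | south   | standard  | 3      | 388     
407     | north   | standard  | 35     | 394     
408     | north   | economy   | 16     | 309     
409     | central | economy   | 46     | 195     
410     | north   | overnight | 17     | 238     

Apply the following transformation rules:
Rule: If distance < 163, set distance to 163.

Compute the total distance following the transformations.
3093

Step 1: 1 records have distance < 163
Step 2: These records originally summed to 30
Step 3: After setting to minimum: 1 × 163 = 163
Step 4: Unaffected records sum: 2930
Step 5: Final sum = 163 + 2930 = 3093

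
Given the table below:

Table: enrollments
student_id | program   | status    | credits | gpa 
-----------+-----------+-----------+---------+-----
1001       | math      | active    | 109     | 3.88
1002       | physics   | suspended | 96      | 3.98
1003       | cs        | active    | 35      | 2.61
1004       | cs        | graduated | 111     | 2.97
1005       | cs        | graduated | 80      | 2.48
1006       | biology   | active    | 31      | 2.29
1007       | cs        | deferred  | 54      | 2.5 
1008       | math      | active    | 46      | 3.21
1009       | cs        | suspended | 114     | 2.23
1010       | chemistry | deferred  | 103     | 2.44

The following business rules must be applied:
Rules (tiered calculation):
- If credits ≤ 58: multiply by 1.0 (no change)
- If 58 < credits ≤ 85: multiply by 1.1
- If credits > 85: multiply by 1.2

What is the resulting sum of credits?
893.6

Step 1: Tier 1 (credits ≤ 58): 4 records, sum = 166 × 1.0 = 166.0
Step 2: Tier 2 (58 < credits ≤ 85): 1 records, sum = 80 × 1.1 = 88.0
Step 3: Tier 3 (credits > 85): 5 records, sum = 533 × 1.2 = 639.6
Step 4: Final sum = 166.0 + 88.0 + 639.6 = 893.6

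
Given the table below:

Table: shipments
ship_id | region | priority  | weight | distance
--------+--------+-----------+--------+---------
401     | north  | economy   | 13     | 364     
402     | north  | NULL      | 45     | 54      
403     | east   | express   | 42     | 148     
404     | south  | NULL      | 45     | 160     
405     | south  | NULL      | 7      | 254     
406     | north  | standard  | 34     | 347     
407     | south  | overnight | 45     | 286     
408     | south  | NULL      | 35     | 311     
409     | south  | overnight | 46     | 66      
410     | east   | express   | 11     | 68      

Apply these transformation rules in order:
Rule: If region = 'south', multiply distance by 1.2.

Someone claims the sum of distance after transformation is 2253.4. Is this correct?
No, the correct result is 2273.4.

Step 1: Calculate the correct sum after transformation
Step 2: Apply multiplier 1.2 to records where region = 'south'
Step 3: Correct result = 2273.4
Step 4: Claimed result = 2253.4
Step 5: 2273.4 ≠ 2253.4
Conclusion: The claimed result is incorrect. The correct answer is 2273.4.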